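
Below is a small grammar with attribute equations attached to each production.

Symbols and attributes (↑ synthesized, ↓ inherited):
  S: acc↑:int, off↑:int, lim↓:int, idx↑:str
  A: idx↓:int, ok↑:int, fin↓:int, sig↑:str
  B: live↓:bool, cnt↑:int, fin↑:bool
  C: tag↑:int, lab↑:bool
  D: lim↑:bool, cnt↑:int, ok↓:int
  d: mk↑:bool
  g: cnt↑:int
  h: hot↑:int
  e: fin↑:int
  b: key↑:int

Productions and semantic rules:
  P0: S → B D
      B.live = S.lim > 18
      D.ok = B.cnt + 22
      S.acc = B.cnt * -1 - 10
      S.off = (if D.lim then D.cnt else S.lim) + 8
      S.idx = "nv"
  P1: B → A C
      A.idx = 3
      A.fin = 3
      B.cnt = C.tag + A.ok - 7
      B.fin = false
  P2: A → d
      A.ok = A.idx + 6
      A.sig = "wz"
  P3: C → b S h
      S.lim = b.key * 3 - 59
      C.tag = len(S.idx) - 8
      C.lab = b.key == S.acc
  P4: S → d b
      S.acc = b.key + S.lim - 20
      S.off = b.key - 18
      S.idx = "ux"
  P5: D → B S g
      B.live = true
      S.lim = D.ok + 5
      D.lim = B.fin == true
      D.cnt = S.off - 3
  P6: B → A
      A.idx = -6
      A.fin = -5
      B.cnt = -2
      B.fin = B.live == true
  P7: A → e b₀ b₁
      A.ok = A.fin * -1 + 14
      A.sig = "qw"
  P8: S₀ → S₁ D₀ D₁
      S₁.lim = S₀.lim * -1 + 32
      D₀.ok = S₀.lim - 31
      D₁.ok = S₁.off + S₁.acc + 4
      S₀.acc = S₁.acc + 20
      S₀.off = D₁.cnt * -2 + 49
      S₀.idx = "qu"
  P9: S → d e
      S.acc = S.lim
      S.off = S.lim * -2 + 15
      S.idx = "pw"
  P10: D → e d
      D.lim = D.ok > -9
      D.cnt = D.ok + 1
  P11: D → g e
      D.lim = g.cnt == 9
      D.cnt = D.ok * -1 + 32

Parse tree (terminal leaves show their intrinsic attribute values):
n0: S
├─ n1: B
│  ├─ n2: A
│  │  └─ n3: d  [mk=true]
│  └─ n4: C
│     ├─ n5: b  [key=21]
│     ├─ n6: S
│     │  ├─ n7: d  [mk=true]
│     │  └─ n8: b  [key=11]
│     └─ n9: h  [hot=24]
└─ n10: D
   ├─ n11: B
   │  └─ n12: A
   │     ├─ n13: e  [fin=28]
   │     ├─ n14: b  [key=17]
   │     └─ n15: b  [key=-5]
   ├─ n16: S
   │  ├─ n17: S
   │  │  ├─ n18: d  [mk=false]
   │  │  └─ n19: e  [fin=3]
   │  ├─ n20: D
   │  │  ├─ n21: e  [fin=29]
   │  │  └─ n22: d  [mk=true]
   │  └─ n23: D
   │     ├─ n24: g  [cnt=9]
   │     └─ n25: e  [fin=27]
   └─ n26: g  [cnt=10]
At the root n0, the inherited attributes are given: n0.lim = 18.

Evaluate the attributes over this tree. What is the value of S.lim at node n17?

1. n0.lim = 18  [given at root]
2. n1.live = false  [S.lim > 18]
3. n2.idx = 3  [3]
4. n2.fin = 3  [3]
5. n3.mk = true  [terminal]
6. n2.ok = 9  [A.idx + 6]
7. n2.sig = "wz"  ["wz"]
8. n5.key = 21  [terminal]
9. n6.lim = 4  [b.key * 3 - 59]
10. n7.mk = true  [terminal]
11. n8.key = 11  [terminal]
12. n6.acc = -5  [b.key + S.lim - 20]
13. n6.off = -7  [b.key - 18]
14. n6.idx = "ux"  ["ux"]
15. n9.hot = 24  [terminal]
16. n4.tag = -6  [len(S.idx) - 8]
17. n4.lab = false  [b.key == S.acc]
18. n1.cnt = -4  [C.tag + A.ok - 7]
19. n1.fin = false  [false]
20. n10.ok = 18  [B.cnt + 22]
21. n11.live = true  [true]
22. n12.idx = -6  [-6]
23. n12.fin = -5  [-5]
24. n13.fin = 28  [terminal]
25. n14.key = 17  [terminal]
26. n15.key = -5  [terminal]
27. n12.ok = 19  [A.fin * -1 + 14]
28. n12.sig = "qw"  ["qw"]
29. n11.cnt = -2  [-2]
30. n11.fin = true  [B.live == true]
31. n16.lim = 23  [D.ok + 5]
32. n17.lim = 9  [S₀.lim * -1 + 32]
33. n18.mk = false  [terminal]
34. n19.fin = 3  [terminal]
35. n17.acc = 9  [S.lim]
36. n17.off = -3  [S.lim * -2 + 15]
37. n17.idx = "pw"  ["pw"]
38. n20.ok = -8  [S₀.lim - 31]
39. n21.fin = 29  [terminal]
40. n22.mk = true  [terminal]
41. n20.lim = true  [D.ok > -9]
42. n20.cnt = -7  [D.ok + 1]
43. n23.ok = 10  [S₁.off + S₁.acc + 4]
44. n24.cnt = 9  [terminal]
45. n25.fin = 27  [terminal]
46. n23.lim = true  [g.cnt == 9]
47. n23.cnt = 22  [D.ok * -1 + 32]
48. n16.acc = 29  [S₁.acc + 20]
49. n16.off = 5  [D₁.cnt * -2 + 49]
50. n16.idx = "qu"  ["qu"]
51. n26.cnt = 10  [terminal]
52. n10.lim = true  [B.fin == true]
53. n10.cnt = 2  [S.off - 3]
54. n0.acc = -6  [B.cnt * -1 - 10]
55. n0.off = 10  [(if D.lim then D.cnt else S.lim) + 8]
56. n0.idx = "nv"  ["nv"]

9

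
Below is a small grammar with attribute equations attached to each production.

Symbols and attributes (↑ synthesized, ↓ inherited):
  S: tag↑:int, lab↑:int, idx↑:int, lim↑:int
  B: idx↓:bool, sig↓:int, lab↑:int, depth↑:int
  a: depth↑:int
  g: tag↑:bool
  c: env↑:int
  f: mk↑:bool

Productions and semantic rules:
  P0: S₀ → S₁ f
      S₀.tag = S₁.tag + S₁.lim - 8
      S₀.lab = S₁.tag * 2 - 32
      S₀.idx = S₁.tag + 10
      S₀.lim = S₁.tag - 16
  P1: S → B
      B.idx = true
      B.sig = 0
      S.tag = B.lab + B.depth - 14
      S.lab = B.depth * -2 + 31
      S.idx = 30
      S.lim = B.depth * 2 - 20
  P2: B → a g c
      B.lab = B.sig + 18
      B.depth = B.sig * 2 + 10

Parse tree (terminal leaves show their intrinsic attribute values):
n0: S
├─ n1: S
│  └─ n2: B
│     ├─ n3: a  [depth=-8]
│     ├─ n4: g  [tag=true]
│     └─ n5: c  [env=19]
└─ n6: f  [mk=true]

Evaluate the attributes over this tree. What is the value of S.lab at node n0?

-4

1. n2.idx = true  [true]
2. n2.sig = 0  [0]
3. n3.depth = -8  [terminal]
4. n4.tag = true  [terminal]
5. n5.env = 19  [terminal]
6. n2.lab = 18  [B.sig + 18]
7. n2.depth = 10  [B.sig * 2 + 10]
8. n1.tag = 14  [B.lab + B.depth - 14]
9. n1.lab = 11  [B.depth * -2 + 31]
10. n1.idx = 30  [30]
11. n1.lim = 0  [B.depth * 2 - 20]
12. n6.mk = true  [terminal]
13. n0.tag = 6  [S₁.tag + S₁.lim - 8]
14. n0.lab = -4  [S₁.tag * 2 - 32]
15. n0.idx = 24  [S₁.tag + 10]
16. n0.lim = -2  [S₁.tag - 16]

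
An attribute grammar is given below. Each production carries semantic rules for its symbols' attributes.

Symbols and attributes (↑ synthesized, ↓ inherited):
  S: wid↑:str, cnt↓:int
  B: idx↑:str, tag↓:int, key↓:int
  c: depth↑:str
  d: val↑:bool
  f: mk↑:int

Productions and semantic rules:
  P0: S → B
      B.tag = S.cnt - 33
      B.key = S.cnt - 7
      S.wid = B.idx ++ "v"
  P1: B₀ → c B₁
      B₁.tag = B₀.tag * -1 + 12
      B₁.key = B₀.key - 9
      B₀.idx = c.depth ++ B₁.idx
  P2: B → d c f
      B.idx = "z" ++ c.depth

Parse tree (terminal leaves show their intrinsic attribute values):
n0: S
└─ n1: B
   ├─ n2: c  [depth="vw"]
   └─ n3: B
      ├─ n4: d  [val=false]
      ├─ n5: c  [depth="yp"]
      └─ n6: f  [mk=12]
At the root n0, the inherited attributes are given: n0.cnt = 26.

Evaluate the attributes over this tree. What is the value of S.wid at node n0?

"vwzypv"

1. n0.cnt = 26  [given at root]
2. n1.tag = -7  [S.cnt - 33]
3. n1.key = 19  [S.cnt - 7]
4. n2.depth = "vw"  [terminal]
5. n3.tag = 19  [B₀.tag * -1 + 12]
6. n3.key = 10  [B₀.key - 9]
7. n4.val = false  [terminal]
8. n5.depth = "yp"  [terminal]
9. n6.mk = 12  [terminal]
10. n3.idx = "zyp"  ["z" ++ c.depth]
11. n1.idx = "vwzyp"  [c.depth ++ B₁.idx]
12. n0.wid = "vwzypv"  [B.idx ++ "v"]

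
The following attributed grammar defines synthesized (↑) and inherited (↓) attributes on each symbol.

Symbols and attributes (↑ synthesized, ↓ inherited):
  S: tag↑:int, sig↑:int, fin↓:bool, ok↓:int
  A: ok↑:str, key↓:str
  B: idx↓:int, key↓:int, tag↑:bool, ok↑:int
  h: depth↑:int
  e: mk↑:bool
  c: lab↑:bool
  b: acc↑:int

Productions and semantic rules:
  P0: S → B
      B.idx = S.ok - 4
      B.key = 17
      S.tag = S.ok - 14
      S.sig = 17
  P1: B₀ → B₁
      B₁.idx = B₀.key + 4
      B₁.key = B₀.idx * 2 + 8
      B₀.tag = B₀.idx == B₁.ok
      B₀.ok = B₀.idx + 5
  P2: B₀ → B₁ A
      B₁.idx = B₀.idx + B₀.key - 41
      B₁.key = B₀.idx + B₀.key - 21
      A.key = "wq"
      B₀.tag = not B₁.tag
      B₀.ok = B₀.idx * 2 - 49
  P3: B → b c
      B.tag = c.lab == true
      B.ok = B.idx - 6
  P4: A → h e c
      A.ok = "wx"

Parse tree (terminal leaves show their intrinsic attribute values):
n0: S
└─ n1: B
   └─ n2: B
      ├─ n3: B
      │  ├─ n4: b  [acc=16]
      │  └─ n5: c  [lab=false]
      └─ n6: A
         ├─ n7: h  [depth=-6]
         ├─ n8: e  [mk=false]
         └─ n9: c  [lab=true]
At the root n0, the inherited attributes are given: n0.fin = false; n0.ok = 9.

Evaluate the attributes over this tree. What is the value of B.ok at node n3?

1. n0.fin = false  [given at root]
2. n0.ok = 9  [given at root]
3. n1.idx = 5  [S.ok - 4]
4. n1.key = 17  [17]
5. n2.idx = 21  [B₀.key + 4]
6. n2.key = 18  [B₀.idx * 2 + 8]
7. n3.idx = -2  [B₀.idx + B₀.key - 41]
8. n3.key = 18  [B₀.idx + B₀.key - 21]
9. n4.acc = 16  [terminal]
10. n5.lab = false  [terminal]
11. n3.tag = false  [c.lab == true]
12. n3.ok = -8  [B.idx - 6]
13. n6.key = "wq"  ["wq"]
14. n7.depth = -6  [terminal]
15. n8.mk = false  [terminal]
16. n9.lab = true  [terminal]
17. n6.ok = "wx"  ["wx"]
18. n2.tag = true  [not B₁.tag]
19. n2.ok = -7  [B₀.idx * 2 - 49]
20. n1.tag = false  [B₀.idx == B₁.ok]
21. n1.ok = 10  [B₀.idx + 5]
22. n0.tag = -5  [S.ok - 14]
23. n0.sig = 17  [17]

-8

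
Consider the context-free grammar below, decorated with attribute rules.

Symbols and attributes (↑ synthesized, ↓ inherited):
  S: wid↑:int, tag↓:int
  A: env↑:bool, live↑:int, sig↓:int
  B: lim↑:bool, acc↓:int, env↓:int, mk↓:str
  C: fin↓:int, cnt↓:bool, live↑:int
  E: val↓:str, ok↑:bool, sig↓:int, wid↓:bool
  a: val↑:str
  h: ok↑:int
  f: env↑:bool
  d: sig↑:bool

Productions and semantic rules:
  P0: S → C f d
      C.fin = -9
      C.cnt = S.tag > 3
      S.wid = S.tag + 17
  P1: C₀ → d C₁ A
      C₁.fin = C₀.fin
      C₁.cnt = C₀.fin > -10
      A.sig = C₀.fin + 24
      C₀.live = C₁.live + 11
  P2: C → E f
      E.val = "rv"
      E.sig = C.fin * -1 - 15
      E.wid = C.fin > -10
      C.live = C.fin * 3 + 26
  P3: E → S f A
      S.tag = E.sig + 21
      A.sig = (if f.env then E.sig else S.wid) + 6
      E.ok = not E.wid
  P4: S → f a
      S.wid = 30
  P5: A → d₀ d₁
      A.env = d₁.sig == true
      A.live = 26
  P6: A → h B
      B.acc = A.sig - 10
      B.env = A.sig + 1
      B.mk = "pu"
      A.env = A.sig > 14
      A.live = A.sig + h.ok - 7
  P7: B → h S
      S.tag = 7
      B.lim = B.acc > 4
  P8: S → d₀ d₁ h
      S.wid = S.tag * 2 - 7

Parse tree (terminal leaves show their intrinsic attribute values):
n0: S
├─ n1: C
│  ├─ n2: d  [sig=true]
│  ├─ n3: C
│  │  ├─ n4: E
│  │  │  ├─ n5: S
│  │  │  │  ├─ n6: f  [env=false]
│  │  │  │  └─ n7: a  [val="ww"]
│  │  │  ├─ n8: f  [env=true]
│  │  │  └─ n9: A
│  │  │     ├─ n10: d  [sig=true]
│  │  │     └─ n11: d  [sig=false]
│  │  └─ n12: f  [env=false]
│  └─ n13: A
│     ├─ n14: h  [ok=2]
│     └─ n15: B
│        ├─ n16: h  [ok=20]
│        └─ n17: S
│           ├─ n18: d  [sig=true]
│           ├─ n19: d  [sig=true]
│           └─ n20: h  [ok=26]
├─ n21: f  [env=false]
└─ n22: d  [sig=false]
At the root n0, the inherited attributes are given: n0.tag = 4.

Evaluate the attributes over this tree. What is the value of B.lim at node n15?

1. n0.tag = 4  [given at root]
2. n1.fin = -9  [-9]
3. n1.cnt = true  [S.tag > 3]
4. n2.sig = true  [terminal]
5. n3.fin = -9  [C₀.fin]
6. n3.cnt = true  [C₀.fin > -10]
7. n4.val = "rv"  ["rv"]
8. n4.sig = -6  [C.fin * -1 - 15]
9. n4.wid = true  [C.fin > -10]
10. n5.tag = 15  [E.sig + 21]
11. n6.env = false  [terminal]
12. n7.val = "ww"  [terminal]
13. n5.wid = 30  [30]
14. n8.env = true  [terminal]
15. n9.sig = 0  [(if f.env then E.sig else S.wid) + 6]
16. n10.sig = true  [terminal]
17. n11.sig = false  [terminal]
18. n9.env = false  [d₁.sig == true]
19. n9.live = 26  [26]
20. n4.ok = false  [not E.wid]
21. n12.env = false  [terminal]
22. n3.live = -1  [C.fin * 3 + 26]
23. n13.sig = 15  [C₀.fin + 24]
24. n14.ok = 2  [terminal]
25. n15.acc = 5  [A.sig - 10]
26. n15.env = 16  [A.sig + 1]
27. n15.mk = "pu"  ["pu"]
28. n16.ok = 20  [terminal]
29. n17.tag = 7  [7]
30. n18.sig = true  [terminal]
31. n19.sig = true  [terminal]
32. n20.ok = 26  [terminal]
33. n17.wid = 7  [S.tag * 2 - 7]
34. n15.lim = true  [B.acc > 4]
35. n13.env = true  [A.sig > 14]
36. n13.live = 10  [A.sig + h.ok - 7]
37. n1.live = 10  [C₁.live + 11]
38. n21.env = false  [terminal]
39. n22.sig = false  [terminal]
40. n0.wid = 21  [S.tag + 17]

true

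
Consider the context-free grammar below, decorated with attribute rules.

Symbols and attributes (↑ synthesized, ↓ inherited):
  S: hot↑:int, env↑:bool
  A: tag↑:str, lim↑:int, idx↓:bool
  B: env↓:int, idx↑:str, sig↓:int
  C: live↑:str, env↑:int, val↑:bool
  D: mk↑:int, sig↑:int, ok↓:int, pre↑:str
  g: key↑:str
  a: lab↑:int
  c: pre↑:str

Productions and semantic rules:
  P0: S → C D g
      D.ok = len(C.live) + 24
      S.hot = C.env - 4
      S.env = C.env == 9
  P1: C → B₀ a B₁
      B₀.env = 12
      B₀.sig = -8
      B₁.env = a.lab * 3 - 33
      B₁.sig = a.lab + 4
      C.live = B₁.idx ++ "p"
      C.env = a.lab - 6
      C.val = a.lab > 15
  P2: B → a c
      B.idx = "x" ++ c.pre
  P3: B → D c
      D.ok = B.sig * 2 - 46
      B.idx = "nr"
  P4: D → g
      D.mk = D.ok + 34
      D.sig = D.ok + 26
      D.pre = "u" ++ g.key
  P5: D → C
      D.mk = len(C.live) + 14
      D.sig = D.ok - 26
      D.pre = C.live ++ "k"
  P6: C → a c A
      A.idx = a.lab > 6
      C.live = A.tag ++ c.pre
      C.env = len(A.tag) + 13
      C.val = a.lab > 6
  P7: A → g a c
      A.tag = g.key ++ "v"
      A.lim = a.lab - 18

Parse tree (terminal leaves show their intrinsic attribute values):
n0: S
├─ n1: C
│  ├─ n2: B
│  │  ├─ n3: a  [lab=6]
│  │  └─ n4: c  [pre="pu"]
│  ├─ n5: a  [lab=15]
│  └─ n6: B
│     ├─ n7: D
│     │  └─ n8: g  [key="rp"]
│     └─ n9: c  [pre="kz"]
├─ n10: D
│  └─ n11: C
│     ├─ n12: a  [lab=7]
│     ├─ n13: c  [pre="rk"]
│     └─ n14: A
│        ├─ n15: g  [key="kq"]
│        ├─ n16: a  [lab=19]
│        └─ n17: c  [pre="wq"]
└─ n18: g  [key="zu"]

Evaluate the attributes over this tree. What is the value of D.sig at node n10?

1. n2.env = 12  [12]
2. n2.sig = -8  [-8]
3. n3.lab = 6  [terminal]
4. n4.pre = "pu"  [terminal]
5. n2.idx = "xpu"  ["x" ++ c.pre]
6. n5.lab = 15  [terminal]
7. n6.env = 12  [a.lab * 3 - 33]
8. n6.sig = 19  [a.lab + 4]
9. n7.ok = -8  [B.sig * 2 - 46]
10. n8.key = "rp"  [terminal]
11. n7.mk = 26  [D.ok + 34]
12. n7.sig = 18  [D.ok + 26]
13. n7.pre = "urp"  ["u" ++ g.key]
14. n9.pre = "kz"  [terminal]
15. n6.idx = "nr"  ["nr"]
16. n1.live = "nrp"  [B₁.idx ++ "p"]
17. n1.env = 9  [a.lab - 6]
18. n1.val = false  [a.lab > 15]
19. n10.ok = 27  [len(C.live) + 24]
20. n12.lab = 7  [terminal]
21. n13.pre = "rk"  [terminal]
22. n14.idx = true  [a.lab > 6]
23. n15.key = "kq"  [terminal]
24. n16.lab = 19  [terminal]
25. n17.pre = "wq"  [terminal]
26. n14.tag = "kqv"  [g.key ++ "v"]
27. n14.lim = 1  [a.lab - 18]
28. n11.live = "kqvrk"  [A.tag ++ c.pre]
29. n11.env = 16  [len(A.tag) + 13]
30. n11.val = true  [a.lab > 6]
31. n10.mk = 19  [len(C.live) + 14]
32. n10.sig = 1  [D.ok - 26]
33. n10.pre = "kqvrkk"  [C.live ++ "k"]
34. n18.key = "zu"  [terminal]
35. n0.hot = 5  [C.env - 4]
36. n0.env = true  [C.env == 9]

1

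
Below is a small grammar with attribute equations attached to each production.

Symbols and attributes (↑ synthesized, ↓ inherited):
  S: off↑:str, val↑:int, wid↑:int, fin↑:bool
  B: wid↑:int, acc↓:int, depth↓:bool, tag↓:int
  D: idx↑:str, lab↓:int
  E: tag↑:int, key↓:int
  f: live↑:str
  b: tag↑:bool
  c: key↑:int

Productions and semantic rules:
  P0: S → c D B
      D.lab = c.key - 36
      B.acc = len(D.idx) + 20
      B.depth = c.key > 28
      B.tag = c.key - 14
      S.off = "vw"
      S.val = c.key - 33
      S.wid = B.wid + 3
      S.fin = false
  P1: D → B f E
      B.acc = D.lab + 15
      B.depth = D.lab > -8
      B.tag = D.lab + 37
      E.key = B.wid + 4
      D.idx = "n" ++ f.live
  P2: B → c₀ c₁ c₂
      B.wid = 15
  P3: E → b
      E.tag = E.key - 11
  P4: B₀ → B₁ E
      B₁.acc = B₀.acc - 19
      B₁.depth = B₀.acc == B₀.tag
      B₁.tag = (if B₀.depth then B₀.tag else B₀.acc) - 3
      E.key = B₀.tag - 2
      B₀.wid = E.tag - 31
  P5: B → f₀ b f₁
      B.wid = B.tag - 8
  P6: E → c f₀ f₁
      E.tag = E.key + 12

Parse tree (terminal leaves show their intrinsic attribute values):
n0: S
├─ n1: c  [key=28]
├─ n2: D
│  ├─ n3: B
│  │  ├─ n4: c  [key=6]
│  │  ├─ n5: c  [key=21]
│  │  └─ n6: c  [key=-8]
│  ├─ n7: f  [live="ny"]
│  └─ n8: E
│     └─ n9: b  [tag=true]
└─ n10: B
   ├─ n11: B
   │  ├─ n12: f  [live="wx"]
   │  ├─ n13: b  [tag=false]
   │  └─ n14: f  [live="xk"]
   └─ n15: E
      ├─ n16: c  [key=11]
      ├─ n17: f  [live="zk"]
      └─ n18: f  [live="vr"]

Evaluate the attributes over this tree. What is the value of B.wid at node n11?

12

1. n1.key = 28  [terminal]
2. n2.lab = -8  [c.key - 36]
3. n3.acc = 7  [D.lab + 15]
4. n3.depth = false  [D.lab > -8]
5. n3.tag = 29  [D.lab + 37]
6. n4.key = 6  [terminal]
7. n5.key = 21  [terminal]
8. n6.key = -8  [terminal]
9. n3.wid = 15  [15]
10. n7.live = "ny"  [terminal]
11. n8.key = 19  [B.wid + 4]
12. n9.tag = true  [terminal]
13. n8.tag = 8  [E.key - 11]
14. n2.idx = "nny"  ["n" ++ f.live]
15. n10.acc = 23  [len(D.idx) + 20]
16. n10.depth = false  [c.key > 28]
17. n10.tag = 14  [c.key - 14]
18. n11.acc = 4  [B₀.acc - 19]
19. n11.depth = false  [B₀.acc == B₀.tag]
20. n11.tag = 20  [(if B₀.depth then B₀.tag else B₀.acc) - 3]
21. n12.live = "wx"  [terminal]
22. n13.tag = false  [terminal]
23. n14.live = "xk"  [terminal]
24. n11.wid = 12  [B.tag - 8]
25. n15.key = 12  [B₀.tag - 2]
26. n16.key = 11  [terminal]
27. n17.live = "zk"  [terminal]
28. n18.live = "vr"  [terminal]
29. n15.tag = 24  [E.key + 12]
30. n10.wid = -7  [E.tag - 31]
31. n0.off = "vw"  ["vw"]
32. n0.val = -5  [c.key - 33]
33. n0.wid = -4  [B.wid + 3]
34. n0.fin = false  [false]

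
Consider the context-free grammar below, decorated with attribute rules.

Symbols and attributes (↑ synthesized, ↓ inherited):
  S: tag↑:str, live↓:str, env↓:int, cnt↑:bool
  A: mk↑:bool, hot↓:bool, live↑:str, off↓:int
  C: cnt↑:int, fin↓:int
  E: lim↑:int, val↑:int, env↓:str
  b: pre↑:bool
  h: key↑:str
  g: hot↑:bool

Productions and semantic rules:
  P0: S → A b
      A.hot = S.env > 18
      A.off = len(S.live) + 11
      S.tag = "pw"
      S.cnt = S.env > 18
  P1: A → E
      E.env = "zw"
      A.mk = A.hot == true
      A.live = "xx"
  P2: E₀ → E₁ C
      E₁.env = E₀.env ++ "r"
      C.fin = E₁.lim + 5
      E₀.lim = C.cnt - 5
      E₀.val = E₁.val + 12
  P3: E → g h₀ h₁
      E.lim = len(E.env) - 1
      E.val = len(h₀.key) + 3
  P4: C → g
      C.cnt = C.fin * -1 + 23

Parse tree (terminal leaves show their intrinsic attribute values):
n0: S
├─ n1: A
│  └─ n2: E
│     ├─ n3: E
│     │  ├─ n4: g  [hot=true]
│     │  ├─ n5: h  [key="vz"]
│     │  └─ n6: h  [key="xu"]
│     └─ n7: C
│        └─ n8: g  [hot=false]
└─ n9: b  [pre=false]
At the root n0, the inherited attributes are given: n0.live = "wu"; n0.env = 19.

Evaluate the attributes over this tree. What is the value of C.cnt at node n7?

16

1. n0.live = "wu"  [given at root]
2. n0.env = 19  [given at root]
3. n1.hot = true  [S.env > 18]
4. n1.off = 13  [len(S.live) + 11]
5. n2.env = "zw"  ["zw"]
6. n3.env = "zwr"  [E₀.env ++ "r"]
7. n4.hot = true  [terminal]
8. n5.key = "vz"  [terminal]
9. n6.key = "xu"  [terminal]
10. n3.lim = 2  [len(E.env) - 1]
11. n3.val = 5  [len(h₀.key) + 3]
12. n7.fin = 7  [E₁.lim + 5]
13. n8.hot = false  [terminal]
14. n7.cnt = 16  [C.fin * -1 + 23]
15. n2.lim = 11  [C.cnt - 5]
16. n2.val = 17  [E₁.val + 12]
17. n1.mk = true  [A.hot == true]
18. n1.live = "xx"  ["xx"]
19. n9.pre = false  [terminal]
20. n0.tag = "pw"  ["pw"]
21. n0.cnt = true  [S.env > 18]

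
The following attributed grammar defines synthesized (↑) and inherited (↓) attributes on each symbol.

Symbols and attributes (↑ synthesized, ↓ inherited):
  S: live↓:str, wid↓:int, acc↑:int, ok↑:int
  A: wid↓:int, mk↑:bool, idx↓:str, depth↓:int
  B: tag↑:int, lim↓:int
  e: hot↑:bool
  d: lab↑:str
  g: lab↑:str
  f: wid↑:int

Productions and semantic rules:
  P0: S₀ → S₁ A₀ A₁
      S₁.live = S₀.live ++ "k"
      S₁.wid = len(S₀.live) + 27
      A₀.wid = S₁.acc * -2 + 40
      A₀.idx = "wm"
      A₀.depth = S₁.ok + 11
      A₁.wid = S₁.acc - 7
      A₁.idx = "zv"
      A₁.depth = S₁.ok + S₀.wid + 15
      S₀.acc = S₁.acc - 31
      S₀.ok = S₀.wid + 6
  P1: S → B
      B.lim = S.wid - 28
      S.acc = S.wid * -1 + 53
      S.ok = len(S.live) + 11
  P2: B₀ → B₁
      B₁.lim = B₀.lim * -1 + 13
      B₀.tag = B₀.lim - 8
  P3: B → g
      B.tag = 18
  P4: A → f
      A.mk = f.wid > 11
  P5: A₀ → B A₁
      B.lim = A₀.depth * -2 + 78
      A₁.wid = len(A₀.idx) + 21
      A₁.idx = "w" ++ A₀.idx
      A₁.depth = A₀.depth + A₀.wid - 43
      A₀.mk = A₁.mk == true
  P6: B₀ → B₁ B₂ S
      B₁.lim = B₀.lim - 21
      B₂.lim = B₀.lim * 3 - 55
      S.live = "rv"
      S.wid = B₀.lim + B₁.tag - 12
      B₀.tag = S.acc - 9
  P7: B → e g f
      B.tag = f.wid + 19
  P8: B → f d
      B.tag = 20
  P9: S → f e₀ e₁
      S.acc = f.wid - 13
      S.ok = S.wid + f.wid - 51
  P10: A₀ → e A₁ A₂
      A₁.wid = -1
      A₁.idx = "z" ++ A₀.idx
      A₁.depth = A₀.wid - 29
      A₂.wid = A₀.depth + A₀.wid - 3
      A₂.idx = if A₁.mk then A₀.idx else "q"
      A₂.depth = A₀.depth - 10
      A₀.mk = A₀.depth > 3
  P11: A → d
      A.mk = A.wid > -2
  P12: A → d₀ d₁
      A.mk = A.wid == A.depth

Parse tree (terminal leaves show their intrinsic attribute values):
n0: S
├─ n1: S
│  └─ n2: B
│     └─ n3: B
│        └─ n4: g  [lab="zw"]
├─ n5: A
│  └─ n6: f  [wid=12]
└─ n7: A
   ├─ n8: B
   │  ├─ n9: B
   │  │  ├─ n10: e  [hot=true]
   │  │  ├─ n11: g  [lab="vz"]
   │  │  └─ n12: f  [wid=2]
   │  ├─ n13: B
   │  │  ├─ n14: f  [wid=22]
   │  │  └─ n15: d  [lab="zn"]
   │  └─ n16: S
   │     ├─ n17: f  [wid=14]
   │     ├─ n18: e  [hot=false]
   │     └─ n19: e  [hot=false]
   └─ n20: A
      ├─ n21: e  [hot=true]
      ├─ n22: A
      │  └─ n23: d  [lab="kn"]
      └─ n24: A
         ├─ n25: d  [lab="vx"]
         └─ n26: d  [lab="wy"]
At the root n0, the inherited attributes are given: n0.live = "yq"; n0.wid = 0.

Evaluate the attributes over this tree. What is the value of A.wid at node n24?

1. n0.live = "yq"  [given at root]
2. n0.wid = 0  [given at root]
3. n1.live = "yqk"  [S₀.live ++ "k"]
4. n1.wid = 29  [len(S₀.live) + 27]
5. n2.lim = 1  [S.wid - 28]
6. n3.lim = 12  [B₀.lim * -1 + 13]
7. n4.lab = "zw"  [terminal]
8. n3.tag = 18  [18]
9. n2.tag = -7  [B₀.lim - 8]
10. n1.acc = 24  [S.wid * -1 + 53]
11. n1.ok = 14  [len(S.live) + 11]
12. n5.wid = -8  [S₁.acc * -2 + 40]
13. n5.idx = "wm"  ["wm"]
14. n5.depth = 25  [S₁.ok + 11]
15. n6.wid = 12  [terminal]
16. n5.mk = true  [f.wid > 11]
17. n7.wid = 17  [S₁.acc - 7]
18. n7.idx = "zv"  ["zv"]
19. n7.depth = 29  [S₁.ok + S₀.wid + 15]
20. n8.lim = 20  [A₀.depth * -2 + 78]
21. n9.lim = -1  [B₀.lim - 21]
22. n10.hot = true  [terminal]
23. n11.lab = "vz"  [terminal]
24. n12.wid = 2  [terminal]
25. n9.tag = 21  [f.wid + 19]
26. n13.lim = 5  [B₀.lim * 3 - 55]
27. n14.wid = 22  [terminal]
28. n15.lab = "zn"  [terminal]
29. n13.tag = 20  [20]
30. n16.live = "rv"  ["rv"]
31. n16.wid = 29  [B₀.lim + B₁.tag - 12]
32. n17.wid = 14  [terminal]
33. n18.hot = false  [terminal]
34. n19.hot = false  [terminal]
35. n16.acc = 1  [f.wid - 13]
36. n16.ok = -8  [S.wid + f.wid - 51]
37. n8.tag = -8  [S.acc - 9]
38. n20.wid = 23  [len(A₀.idx) + 21]
39. n20.idx = "wzv"  ["w" ++ A₀.idx]
40. n20.depth = 3  [A₀.depth + A₀.wid - 43]
41. n21.hot = true  [terminal]
42. n22.wid = -1  [-1]
43. n22.idx = "zwzv"  ["z" ++ A₀.idx]
44. n22.depth = -6  [A₀.wid - 29]
45. n23.lab = "kn"  [terminal]
46. n22.mk = true  [A.wid > -2]
47. n24.wid = 23  [A₀.depth + A₀.wid - 3]
48. n24.idx = "wzv"  [if A₁.mk then A₀.idx else "q"]
49. n24.depth = -7  [A₀.depth - 10]
50. n25.lab = "vx"  [terminal]
51. n26.lab = "wy"  [terminal]
52. n24.mk = false  [A.wid == A.depth]
53. n20.mk = false  [A₀.depth > 3]
54. n7.mk = false  [A₁.mk == true]
55. n0.acc = -7  [S₁.acc - 31]
56. n0.ok = 6  [S₀.wid + 6]

23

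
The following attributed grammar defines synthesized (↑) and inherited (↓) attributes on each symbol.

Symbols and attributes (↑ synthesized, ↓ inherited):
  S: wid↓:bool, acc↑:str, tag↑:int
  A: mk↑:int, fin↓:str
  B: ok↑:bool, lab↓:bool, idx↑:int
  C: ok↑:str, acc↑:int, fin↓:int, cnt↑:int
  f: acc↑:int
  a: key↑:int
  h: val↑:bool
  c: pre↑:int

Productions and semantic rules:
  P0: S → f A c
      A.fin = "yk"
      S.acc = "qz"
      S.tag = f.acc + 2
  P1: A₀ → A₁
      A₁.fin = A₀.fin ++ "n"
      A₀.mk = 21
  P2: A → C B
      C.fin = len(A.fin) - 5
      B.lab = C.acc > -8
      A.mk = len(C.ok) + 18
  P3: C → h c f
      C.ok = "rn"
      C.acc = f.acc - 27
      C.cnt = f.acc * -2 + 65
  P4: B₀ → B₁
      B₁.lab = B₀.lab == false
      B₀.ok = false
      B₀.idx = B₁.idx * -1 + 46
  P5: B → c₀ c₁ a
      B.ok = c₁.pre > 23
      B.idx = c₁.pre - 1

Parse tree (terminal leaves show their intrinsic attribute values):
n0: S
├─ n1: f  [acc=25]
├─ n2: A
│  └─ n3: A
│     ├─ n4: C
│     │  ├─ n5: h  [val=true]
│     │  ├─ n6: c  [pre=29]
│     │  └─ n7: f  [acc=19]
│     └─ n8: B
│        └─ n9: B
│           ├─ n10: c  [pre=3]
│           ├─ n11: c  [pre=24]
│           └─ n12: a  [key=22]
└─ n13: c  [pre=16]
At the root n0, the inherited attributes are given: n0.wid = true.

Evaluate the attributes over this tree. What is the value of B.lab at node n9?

1. n0.wid = true  [given at root]
2. n1.acc = 25  [terminal]
3. n2.fin = "yk"  ["yk"]
4. n3.fin = "ykn"  [A₀.fin ++ "n"]
5. n4.fin = -2  [len(A.fin) - 5]
6. n5.val = true  [terminal]
7. n6.pre = 29  [terminal]
8. n7.acc = 19  [terminal]
9. n4.ok = "rn"  ["rn"]
10. n4.acc = -8  [f.acc - 27]
11. n4.cnt = 27  [f.acc * -2 + 65]
12. n8.lab = false  [C.acc > -8]
13. n9.lab = true  [B₀.lab == false]
14. n10.pre = 3  [terminal]
15. n11.pre = 24  [terminal]
16. n12.key = 22  [terminal]
17. n9.ok = true  [c₁.pre > 23]
18. n9.idx = 23  [c₁.pre - 1]
19. n8.ok = false  [false]
20. n8.idx = 23  [B₁.idx * -1 + 46]
21. n3.mk = 20  [len(C.ok) + 18]
22. n2.mk = 21  [21]
23. n13.pre = 16  [terminal]
24. n0.acc = "qz"  ["qz"]
25. n0.tag = 27  [f.acc + 2]

true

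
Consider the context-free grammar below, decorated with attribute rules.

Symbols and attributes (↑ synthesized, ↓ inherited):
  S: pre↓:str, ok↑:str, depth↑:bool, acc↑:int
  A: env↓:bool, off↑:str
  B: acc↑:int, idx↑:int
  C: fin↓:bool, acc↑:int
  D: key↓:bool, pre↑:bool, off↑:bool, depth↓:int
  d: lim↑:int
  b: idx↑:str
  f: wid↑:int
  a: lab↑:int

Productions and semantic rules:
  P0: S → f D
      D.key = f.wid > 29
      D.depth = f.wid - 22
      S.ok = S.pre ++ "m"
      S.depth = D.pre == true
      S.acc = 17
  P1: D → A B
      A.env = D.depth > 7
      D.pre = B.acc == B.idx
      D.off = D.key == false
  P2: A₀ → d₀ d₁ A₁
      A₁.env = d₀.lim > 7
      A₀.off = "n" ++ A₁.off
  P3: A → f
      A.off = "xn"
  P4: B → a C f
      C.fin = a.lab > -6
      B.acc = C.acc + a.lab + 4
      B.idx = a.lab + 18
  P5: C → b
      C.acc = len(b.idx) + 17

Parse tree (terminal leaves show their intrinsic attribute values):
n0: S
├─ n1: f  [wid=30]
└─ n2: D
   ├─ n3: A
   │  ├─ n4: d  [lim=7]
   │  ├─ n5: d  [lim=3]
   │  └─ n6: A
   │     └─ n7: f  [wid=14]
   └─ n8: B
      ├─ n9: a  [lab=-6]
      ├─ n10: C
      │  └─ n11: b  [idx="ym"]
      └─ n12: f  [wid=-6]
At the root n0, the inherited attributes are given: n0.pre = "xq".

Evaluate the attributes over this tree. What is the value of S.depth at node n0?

false

1. n0.pre = "xq"  [given at root]
2. n1.wid = 30  [terminal]
3. n2.key = true  [f.wid > 29]
4. n2.depth = 8  [f.wid - 22]
5. n3.env = true  [D.depth > 7]
6. n4.lim = 7  [terminal]
7. n5.lim = 3  [terminal]
8. n6.env = false  [d₀.lim > 7]
9. n7.wid = 14  [terminal]
10. n6.off = "xn"  ["xn"]
11. n3.off = "nxn"  ["n" ++ A₁.off]
12. n9.lab = -6  [terminal]
13. n10.fin = false  [a.lab > -6]
14. n11.idx = "ym"  [terminal]
15. n10.acc = 19  [len(b.idx) + 17]
16. n12.wid = -6  [terminal]
17. n8.acc = 17  [C.acc + a.lab + 4]
18. n8.idx = 12  [a.lab + 18]
19. n2.pre = false  [B.acc == B.idx]
20. n2.off = false  [D.key == false]
21. n0.ok = "xqm"  [S.pre ++ "m"]
22. n0.depth = false  [D.pre == true]
23. n0.acc = 17  [17]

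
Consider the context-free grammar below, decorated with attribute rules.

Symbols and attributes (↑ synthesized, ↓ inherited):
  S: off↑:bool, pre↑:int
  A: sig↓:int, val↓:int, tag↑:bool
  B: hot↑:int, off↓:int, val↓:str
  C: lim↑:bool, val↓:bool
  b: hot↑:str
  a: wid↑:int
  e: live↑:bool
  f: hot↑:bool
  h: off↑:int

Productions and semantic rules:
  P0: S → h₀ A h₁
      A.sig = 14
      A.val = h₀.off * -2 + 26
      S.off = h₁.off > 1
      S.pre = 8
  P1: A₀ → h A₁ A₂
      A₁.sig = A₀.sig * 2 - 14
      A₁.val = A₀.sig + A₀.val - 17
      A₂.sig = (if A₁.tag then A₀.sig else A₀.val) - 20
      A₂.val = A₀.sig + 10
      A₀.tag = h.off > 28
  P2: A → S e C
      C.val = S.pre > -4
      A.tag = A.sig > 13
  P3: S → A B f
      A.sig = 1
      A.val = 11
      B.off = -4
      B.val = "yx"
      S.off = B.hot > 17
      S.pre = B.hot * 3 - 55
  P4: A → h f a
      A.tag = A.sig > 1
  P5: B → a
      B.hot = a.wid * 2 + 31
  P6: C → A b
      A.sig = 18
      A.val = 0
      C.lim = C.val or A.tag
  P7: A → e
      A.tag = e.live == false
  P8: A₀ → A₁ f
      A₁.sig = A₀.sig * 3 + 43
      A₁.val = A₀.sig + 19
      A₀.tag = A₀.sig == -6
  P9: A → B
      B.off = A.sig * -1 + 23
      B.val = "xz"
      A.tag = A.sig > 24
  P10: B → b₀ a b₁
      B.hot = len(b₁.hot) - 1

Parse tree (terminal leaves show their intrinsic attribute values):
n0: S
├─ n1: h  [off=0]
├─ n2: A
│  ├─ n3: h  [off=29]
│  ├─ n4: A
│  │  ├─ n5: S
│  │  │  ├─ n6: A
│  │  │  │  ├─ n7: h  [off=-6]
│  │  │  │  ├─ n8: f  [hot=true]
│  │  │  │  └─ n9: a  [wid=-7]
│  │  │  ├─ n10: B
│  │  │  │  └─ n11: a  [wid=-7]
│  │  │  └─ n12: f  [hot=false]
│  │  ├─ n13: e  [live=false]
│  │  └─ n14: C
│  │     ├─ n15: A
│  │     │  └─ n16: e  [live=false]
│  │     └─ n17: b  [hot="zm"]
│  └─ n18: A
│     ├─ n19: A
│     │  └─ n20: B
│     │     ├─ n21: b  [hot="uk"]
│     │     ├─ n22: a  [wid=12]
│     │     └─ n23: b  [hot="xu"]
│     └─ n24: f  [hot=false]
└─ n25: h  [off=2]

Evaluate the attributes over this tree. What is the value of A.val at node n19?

1. n1.off = 0  [terminal]
2. n2.sig = 14  [14]
3. n2.val = 26  [h₀.off * -2 + 26]
4. n3.off = 29  [terminal]
5. n4.sig = 14  [A₀.sig * 2 - 14]
6. n4.val = 23  [A₀.sig + A₀.val - 17]
7. n6.sig = 1  [1]
8. n6.val = 11  [11]
9. n7.off = -6  [terminal]
10. n8.hot = true  [terminal]
11. n9.wid = -7  [terminal]
12. n6.tag = false  [A.sig > 1]
13. n10.off = -4  [-4]
14. n10.val = "yx"  ["yx"]
15. n11.wid = -7  [terminal]
16. n10.hot = 17  [a.wid * 2 + 31]
17. n12.hot = false  [terminal]
18. n5.off = false  [B.hot > 17]
19. n5.pre = -4  [B.hot * 3 - 55]
20. n13.live = false  [terminal]
21. n14.val = false  [S.pre > -4]
22. n15.sig = 18  [18]
23. n15.val = 0  [0]
24. n16.live = false  [terminal]
25. n15.tag = true  [e.live == false]
26. n17.hot = "zm"  [terminal]
27. n14.lim = true  [C.val or A.tag]
28. n4.tag = true  [A.sig > 13]
29. n18.sig = -6  [(if A₁.tag then A₀.sig else A₀.val) - 20]
30. n18.val = 24  [A₀.sig + 10]
31. n19.sig = 25  [A₀.sig * 3 + 43]
32. n19.val = 13  [A₀.sig + 19]
33. n20.off = -2  [A.sig * -1 + 23]
34. n20.val = "xz"  ["xz"]
35. n21.hot = "uk"  [terminal]
36. n22.wid = 12  [terminal]
37. n23.hot = "xu"  [terminal]
38. n20.hot = 1  [len(b₁.hot) - 1]
39. n19.tag = true  [A.sig > 24]
40. n24.hot = false  [terminal]
41. n18.tag = true  [A₀.sig == -6]
42. n2.tag = true  [h.off > 28]
43. n25.off = 2  [terminal]
44. n0.off = true  [h₁.off > 1]
45. n0.pre = 8  [8]

13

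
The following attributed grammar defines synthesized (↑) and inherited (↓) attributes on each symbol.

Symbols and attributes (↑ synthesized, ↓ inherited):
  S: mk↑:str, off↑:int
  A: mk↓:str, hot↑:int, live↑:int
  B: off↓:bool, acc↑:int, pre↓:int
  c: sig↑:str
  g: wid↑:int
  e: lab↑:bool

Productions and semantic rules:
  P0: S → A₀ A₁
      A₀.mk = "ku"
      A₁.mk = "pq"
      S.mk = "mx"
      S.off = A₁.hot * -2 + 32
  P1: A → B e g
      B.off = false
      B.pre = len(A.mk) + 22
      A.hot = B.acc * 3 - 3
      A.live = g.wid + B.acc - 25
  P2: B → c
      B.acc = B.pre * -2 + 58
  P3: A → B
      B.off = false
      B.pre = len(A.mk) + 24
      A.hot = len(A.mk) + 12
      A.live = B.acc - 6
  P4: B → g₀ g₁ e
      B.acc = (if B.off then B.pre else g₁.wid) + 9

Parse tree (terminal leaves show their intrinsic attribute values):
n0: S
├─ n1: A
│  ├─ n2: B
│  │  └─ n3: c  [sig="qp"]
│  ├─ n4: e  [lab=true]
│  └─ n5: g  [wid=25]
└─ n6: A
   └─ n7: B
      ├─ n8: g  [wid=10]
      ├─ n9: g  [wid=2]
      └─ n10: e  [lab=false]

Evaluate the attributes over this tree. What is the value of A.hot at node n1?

1. n1.mk = "ku"  ["ku"]
2. n2.off = false  [false]
3. n2.pre = 24  [len(A.mk) + 22]
4. n3.sig = "qp"  [terminal]
5. n2.acc = 10  [B.pre * -2 + 58]
6. n4.lab = true  [terminal]
7. n5.wid = 25  [terminal]
8. n1.hot = 27  [B.acc * 3 - 3]
9. n1.live = 10  [g.wid + B.acc - 25]
10. n6.mk = "pq"  ["pq"]
11. n7.off = false  [false]
12. n7.pre = 26  [len(A.mk) + 24]
13. n8.wid = 10  [terminal]
14. n9.wid = 2  [terminal]
15. n10.lab = false  [terminal]
16. n7.acc = 11  [(if B.off then B.pre else g₁.wid) + 9]
17. n6.hot = 14  [len(A.mk) + 12]
18. n6.live = 5  [B.acc - 6]
19. n0.mk = "mx"  ["mx"]
20. n0.off = 4  [A₁.hot * -2 + 32]

27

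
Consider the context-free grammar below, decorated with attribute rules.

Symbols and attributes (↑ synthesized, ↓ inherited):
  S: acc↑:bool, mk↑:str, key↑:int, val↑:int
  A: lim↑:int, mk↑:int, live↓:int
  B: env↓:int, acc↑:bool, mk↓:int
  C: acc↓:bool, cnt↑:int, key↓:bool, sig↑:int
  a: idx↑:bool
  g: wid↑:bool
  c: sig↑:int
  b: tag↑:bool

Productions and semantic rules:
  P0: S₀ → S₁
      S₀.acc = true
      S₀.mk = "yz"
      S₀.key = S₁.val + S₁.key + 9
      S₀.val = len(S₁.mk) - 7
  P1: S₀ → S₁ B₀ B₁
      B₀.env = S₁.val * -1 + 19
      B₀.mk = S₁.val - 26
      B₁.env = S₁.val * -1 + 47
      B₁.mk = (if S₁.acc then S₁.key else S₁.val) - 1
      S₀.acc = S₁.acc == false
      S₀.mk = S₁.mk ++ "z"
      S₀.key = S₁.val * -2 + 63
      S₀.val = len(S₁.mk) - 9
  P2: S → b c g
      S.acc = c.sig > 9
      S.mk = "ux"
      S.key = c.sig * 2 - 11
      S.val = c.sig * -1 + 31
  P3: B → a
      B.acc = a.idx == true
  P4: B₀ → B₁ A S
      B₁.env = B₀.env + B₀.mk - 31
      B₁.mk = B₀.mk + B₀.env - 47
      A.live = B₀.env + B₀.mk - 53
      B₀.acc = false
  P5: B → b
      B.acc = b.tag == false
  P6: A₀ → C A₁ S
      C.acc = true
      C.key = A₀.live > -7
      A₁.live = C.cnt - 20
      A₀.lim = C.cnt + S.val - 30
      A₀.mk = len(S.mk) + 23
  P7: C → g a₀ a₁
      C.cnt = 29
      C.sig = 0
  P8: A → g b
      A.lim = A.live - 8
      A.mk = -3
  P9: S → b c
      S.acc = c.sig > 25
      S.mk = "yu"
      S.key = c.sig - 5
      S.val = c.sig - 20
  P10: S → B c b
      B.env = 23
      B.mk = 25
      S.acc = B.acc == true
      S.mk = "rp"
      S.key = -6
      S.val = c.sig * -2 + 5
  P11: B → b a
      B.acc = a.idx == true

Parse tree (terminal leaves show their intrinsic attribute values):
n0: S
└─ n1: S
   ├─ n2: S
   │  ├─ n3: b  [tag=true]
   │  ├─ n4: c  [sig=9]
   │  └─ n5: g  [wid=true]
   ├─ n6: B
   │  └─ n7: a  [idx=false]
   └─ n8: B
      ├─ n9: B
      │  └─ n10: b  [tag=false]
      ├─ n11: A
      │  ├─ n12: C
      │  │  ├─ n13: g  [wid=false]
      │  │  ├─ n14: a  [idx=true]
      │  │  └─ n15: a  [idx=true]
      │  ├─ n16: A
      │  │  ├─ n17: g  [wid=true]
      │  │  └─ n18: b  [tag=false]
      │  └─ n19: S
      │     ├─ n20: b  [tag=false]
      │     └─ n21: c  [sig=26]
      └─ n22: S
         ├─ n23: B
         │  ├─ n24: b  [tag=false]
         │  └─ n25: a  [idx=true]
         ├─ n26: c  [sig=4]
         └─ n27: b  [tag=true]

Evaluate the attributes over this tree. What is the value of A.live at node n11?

1. n3.tag = true  [terminal]
2. n4.sig = 9  [terminal]
3. n5.wid = true  [terminal]
4. n2.acc = false  [c.sig > 9]
5. n2.mk = "ux"  ["ux"]
6. n2.key = 7  [c.sig * 2 - 11]
7. n2.val = 22  [c.sig * -1 + 31]
8. n6.env = -3  [S₁.val * -1 + 19]
9. n6.mk = -4  [S₁.val - 26]
10. n7.idx = false  [terminal]
11. n6.acc = false  [a.idx == true]
12. n8.env = 25  [S₁.val * -1 + 47]
13. n8.mk = 21  [(if S₁.acc then S₁.key else S₁.val) - 1]
14. n9.env = 15  [B₀.env + B₀.mk - 31]
15. n9.mk = -1  [B₀.mk + B₀.env - 47]
16. n10.tag = false  [terminal]
17. n9.acc = true  [b.tag == false]
18. n11.live = -7  [B₀.env + B₀.mk - 53]
19. n12.acc = true  [true]
20. n12.key = false  [A₀.live > -7]
21. n13.wid = false  [terminal]
22. n14.idx = true  [terminal]
23. n15.idx = true  [terminal]
24. n12.cnt = 29  [29]
25. n12.sig = 0  [0]
26. n16.live = 9  [C.cnt - 20]
27. n17.wid = true  [terminal]
28. n18.tag = false  [terminal]
29. n16.lim = 1  [A.live - 8]
30. n16.mk = -3  [-3]
31. n20.tag = false  [terminal]
32. n21.sig = 26  [terminal]
33. n19.acc = true  [c.sig > 25]
34. n19.mk = "yu"  ["yu"]
35. n19.key = 21  [c.sig - 5]
36. n19.val = 6  [c.sig - 20]
37. n11.lim = 5  [C.cnt + S.val - 30]
38. n11.mk = 25  [len(S.mk) + 23]
39. n23.env = 23  [23]
40. n23.mk = 25  [25]
41. n24.tag = false  [terminal]
42. n25.idx = true  [terminal]
43. n23.acc = true  [a.idx == true]
44. n26.sig = 4  [terminal]
45. n27.tag = true  [terminal]
46. n22.acc = true  [B.acc == true]
47. n22.mk = "rp"  ["rp"]
48. n22.key = -6  [-6]
49. n22.val = -3  [c.sig * -2 + 5]
50. n8.acc = false  [false]
51. n1.acc = true  [S₁.acc == false]
52. n1.mk = "uxz"  [S₁.mk ++ "z"]
53. n1.key = 19  [S₁.val * -2 + 63]
54. n1.val = -7  [len(S₁.mk) - 9]
55. n0.acc = true  [true]
56. n0.mk = "yz"  ["yz"]
57. n0.key = 21  [S₁.val + S₁.key + 9]
58. n0.val = -4  [len(S₁.mk) - 7]

-7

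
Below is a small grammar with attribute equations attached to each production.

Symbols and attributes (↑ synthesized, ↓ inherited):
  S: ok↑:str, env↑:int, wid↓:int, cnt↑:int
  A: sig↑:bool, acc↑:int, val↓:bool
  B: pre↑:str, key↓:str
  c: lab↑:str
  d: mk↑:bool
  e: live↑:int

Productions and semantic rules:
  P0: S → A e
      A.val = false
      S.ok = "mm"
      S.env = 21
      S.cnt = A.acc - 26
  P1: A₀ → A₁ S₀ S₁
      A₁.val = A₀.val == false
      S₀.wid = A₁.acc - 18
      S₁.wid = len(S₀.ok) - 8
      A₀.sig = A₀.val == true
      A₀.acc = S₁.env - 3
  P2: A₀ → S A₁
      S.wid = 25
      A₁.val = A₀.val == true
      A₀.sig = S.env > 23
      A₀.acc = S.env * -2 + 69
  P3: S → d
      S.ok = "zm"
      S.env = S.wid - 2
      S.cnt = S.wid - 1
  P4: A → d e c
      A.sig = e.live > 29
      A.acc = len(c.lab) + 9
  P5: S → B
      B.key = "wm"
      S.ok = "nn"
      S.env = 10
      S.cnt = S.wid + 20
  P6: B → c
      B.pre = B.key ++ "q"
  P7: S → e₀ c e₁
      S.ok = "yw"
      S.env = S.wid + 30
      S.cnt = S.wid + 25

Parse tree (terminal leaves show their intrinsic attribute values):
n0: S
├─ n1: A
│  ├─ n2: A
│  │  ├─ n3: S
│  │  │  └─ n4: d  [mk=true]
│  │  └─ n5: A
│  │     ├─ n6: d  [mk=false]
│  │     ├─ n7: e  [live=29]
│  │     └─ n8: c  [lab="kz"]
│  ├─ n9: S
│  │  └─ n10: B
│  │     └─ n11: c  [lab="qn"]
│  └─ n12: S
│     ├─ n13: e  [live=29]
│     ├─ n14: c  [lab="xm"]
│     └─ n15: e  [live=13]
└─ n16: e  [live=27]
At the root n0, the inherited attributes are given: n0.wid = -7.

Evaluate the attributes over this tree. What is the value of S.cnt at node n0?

-5

1. n0.wid = -7  [given at root]
2. n1.val = false  [false]
3. n2.val = true  [A₀.val == false]
4. n3.wid = 25  [25]
5. n4.mk = true  [terminal]
6. n3.ok = "zm"  ["zm"]
7. n3.env = 23  [S.wid - 2]
8. n3.cnt = 24  [S.wid - 1]
9. n5.val = true  [A₀.val == true]
10. n6.mk = false  [terminal]
11. n7.live = 29  [terminal]
12. n8.lab = "kz"  [terminal]
13. n5.sig = false  [e.live > 29]
14. n5.acc = 11  [len(c.lab) + 9]
15. n2.sig = false  [S.env > 23]
16. n2.acc = 23  [S.env * -2 + 69]
17. n9.wid = 5  [A₁.acc - 18]
18. n10.key = "wm"  ["wm"]
19. n11.lab = "qn"  [terminal]
20. n10.pre = "wmq"  [B.key ++ "q"]
21. n9.ok = "nn"  ["nn"]
22. n9.env = 10  [10]
23. n9.cnt = 25  [S.wid + 20]
24. n12.wid = -6  [len(S₀.ok) - 8]
25. n13.live = 29  [terminal]
26. n14.lab = "xm"  [terminal]
27. n15.live = 13  [terminal]
28. n12.ok = "yw"  ["yw"]
29. n12.env = 24  [S.wid + 30]
30. n12.cnt = 19  [S.wid + 25]
31. n1.sig = false  [A₀.val == true]
32. n1.acc = 21  [S₁.env - 3]
33. n16.live = 27  [terminal]
34. n0.ok = "mm"  ["mm"]
35. n0.env = 21  [21]
36. n0.cnt = -5  [A.acc - 26]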